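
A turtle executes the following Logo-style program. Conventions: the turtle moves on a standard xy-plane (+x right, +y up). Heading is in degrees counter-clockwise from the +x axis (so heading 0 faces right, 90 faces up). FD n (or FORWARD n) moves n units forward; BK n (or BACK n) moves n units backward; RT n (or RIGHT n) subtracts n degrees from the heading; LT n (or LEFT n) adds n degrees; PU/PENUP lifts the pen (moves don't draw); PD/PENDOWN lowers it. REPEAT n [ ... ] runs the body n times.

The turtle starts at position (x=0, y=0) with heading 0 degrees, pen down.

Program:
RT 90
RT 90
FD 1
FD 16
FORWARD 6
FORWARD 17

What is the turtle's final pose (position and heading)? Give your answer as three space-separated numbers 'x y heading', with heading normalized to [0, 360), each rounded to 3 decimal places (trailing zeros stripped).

Executing turtle program step by step:
Start: pos=(0,0), heading=0, pen down
RT 90: heading 0 -> 270
RT 90: heading 270 -> 180
FD 1: (0,0) -> (-1,0) [heading=180, draw]
FD 16: (-1,0) -> (-17,0) [heading=180, draw]
FD 6: (-17,0) -> (-23,0) [heading=180, draw]
FD 17: (-23,0) -> (-40,0) [heading=180, draw]
Final: pos=(-40,0), heading=180, 4 segment(s) drawn

Answer: -40 0 180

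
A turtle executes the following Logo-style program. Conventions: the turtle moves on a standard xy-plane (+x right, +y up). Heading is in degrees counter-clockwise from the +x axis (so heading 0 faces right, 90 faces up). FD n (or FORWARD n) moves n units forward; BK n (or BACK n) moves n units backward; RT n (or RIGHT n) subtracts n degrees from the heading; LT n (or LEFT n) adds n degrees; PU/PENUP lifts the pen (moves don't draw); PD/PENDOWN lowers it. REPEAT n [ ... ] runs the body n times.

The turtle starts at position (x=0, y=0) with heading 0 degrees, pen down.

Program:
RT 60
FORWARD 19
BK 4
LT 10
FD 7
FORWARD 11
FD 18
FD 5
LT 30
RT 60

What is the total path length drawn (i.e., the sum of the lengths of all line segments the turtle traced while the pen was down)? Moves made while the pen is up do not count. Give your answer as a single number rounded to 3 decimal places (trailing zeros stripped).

Answer: 64

Derivation:
Executing turtle program step by step:
Start: pos=(0,0), heading=0, pen down
RT 60: heading 0 -> 300
FD 19: (0,0) -> (9.5,-16.454) [heading=300, draw]
BK 4: (9.5,-16.454) -> (7.5,-12.99) [heading=300, draw]
LT 10: heading 300 -> 310
FD 7: (7.5,-12.99) -> (12,-18.353) [heading=310, draw]
FD 11: (12,-18.353) -> (19.07,-26.779) [heading=310, draw]
FD 18: (19.07,-26.779) -> (30.64,-40.568) [heading=310, draw]
FD 5: (30.64,-40.568) -> (33.854,-44.398) [heading=310, draw]
LT 30: heading 310 -> 340
RT 60: heading 340 -> 280
Final: pos=(33.854,-44.398), heading=280, 6 segment(s) drawn

Segment lengths:
  seg 1: (0,0) -> (9.5,-16.454), length = 19
  seg 2: (9.5,-16.454) -> (7.5,-12.99), length = 4
  seg 3: (7.5,-12.99) -> (12,-18.353), length = 7
  seg 4: (12,-18.353) -> (19.07,-26.779), length = 11
  seg 5: (19.07,-26.779) -> (30.64,-40.568), length = 18
  seg 6: (30.64,-40.568) -> (33.854,-44.398), length = 5
Total = 64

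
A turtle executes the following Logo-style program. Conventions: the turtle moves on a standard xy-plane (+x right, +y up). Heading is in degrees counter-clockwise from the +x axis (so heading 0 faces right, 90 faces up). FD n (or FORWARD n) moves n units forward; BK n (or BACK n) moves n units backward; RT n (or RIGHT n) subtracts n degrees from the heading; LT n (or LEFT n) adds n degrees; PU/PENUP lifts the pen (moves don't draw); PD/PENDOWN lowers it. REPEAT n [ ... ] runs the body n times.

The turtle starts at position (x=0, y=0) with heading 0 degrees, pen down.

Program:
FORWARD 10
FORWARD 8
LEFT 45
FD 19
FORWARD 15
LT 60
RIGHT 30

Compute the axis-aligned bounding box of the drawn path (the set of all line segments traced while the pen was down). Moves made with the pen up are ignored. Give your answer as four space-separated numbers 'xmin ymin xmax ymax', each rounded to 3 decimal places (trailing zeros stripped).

Executing turtle program step by step:
Start: pos=(0,0), heading=0, pen down
FD 10: (0,0) -> (10,0) [heading=0, draw]
FD 8: (10,0) -> (18,0) [heading=0, draw]
LT 45: heading 0 -> 45
FD 19: (18,0) -> (31.435,13.435) [heading=45, draw]
FD 15: (31.435,13.435) -> (42.042,24.042) [heading=45, draw]
LT 60: heading 45 -> 105
RT 30: heading 105 -> 75
Final: pos=(42.042,24.042), heading=75, 4 segment(s) drawn

Segment endpoints: x in {0, 10, 18, 31.435, 42.042}, y in {0, 13.435, 24.042}
xmin=0, ymin=0, xmax=42.042, ymax=24.042

Answer: 0 0 42.042 24.042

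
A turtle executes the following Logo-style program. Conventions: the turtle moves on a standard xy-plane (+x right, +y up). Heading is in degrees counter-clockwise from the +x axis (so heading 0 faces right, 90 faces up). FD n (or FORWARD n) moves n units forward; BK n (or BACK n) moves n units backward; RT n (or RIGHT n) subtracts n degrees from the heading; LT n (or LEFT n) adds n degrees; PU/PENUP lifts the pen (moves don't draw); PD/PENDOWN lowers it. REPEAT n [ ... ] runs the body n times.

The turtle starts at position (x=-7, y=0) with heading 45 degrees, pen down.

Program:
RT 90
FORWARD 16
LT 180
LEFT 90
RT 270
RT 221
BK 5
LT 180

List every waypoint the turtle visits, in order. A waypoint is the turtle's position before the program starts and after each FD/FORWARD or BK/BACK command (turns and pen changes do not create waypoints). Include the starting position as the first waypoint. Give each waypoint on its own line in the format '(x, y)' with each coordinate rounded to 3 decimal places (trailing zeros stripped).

Executing turtle program step by step:
Start: pos=(-7,0), heading=45, pen down
RT 90: heading 45 -> 315
FD 16: (-7,0) -> (4.314,-11.314) [heading=315, draw]
LT 180: heading 315 -> 135
LT 90: heading 135 -> 225
RT 270: heading 225 -> 315
RT 221: heading 315 -> 94
BK 5: (4.314,-11.314) -> (4.662,-16.302) [heading=94, draw]
LT 180: heading 94 -> 274
Final: pos=(4.662,-16.302), heading=274, 2 segment(s) drawn
Waypoints (3 total):
(-7, 0)
(4.314, -11.314)
(4.662, -16.302)

Answer: (-7, 0)
(4.314, -11.314)
(4.662, -16.302)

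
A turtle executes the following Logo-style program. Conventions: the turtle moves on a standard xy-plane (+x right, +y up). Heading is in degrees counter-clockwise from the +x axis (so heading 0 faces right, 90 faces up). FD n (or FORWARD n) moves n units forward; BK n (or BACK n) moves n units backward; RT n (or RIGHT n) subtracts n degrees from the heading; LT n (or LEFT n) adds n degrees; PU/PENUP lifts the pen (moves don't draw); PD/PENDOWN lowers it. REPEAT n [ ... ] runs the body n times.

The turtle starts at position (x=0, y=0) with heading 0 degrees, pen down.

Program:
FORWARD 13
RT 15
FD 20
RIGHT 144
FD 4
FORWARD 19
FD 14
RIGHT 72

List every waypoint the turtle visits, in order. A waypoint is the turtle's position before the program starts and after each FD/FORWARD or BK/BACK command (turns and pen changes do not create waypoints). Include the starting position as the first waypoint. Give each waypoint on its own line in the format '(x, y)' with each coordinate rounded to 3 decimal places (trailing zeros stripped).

Executing turtle program step by step:
Start: pos=(0,0), heading=0, pen down
FD 13: (0,0) -> (13,0) [heading=0, draw]
RT 15: heading 0 -> 345
FD 20: (13,0) -> (32.319,-5.176) [heading=345, draw]
RT 144: heading 345 -> 201
FD 4: (32.319,-5.176) -> (28.584,-6.61) [heading=201, draw]
FD 19: (28.584,-6.61) -> (10.846,-13.419) [heading=201, draw]
FD 14: (10.846,-13.419) -> (-2.224,-18.436) [heading=201, draw]
RT 72: heading 201 -> 129
Final: pos=(-2.224,-18.436), heading=129, 5 segment(s) drawn
Waypoints (6 total):
(0, 0)
(13, 0)
(32.319, -5.176)
(28.584, -6.61)
(10.846, -13.419)
(-2.224, -18.436)

Answer: (0, 0)
(13, 0)
(32.319, -5.176)
(28.584, -6.61)
(10.846, -13.419)
(-2.224, -18.436)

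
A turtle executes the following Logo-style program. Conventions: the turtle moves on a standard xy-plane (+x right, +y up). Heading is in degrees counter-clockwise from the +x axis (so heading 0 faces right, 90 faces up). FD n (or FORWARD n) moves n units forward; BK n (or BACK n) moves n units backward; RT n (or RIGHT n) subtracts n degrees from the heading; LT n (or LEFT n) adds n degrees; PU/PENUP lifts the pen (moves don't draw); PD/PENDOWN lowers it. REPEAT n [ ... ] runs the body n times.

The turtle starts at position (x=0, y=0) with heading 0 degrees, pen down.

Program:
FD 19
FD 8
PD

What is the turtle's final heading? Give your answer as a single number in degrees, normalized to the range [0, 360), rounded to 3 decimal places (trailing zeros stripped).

Executing turtle program step by step:
Start: pos=(0,0), heading=0, pen down
FD 19: (0,0) -> (19,0) [heading=0, draw]
FD 8: (19,0) -> (27,0) [heading=0, draw]
PD: pen down
Final: pos=(27,0), heading=0, 2 segment(s) drawn

Answer: 0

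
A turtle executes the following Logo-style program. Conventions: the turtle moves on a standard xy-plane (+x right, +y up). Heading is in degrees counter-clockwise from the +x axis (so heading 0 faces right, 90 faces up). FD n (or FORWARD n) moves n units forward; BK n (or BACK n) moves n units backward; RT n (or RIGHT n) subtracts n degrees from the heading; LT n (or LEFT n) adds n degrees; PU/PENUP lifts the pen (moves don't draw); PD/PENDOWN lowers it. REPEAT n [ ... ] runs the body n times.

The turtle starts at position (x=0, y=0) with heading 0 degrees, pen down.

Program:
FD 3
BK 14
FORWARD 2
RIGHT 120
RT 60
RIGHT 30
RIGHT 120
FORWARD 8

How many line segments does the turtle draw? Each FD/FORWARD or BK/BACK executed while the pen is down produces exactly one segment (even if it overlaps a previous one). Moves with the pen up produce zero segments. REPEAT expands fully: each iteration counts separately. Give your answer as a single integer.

Answer: 4

Derivation:
Executing turtle program step by step:
Start: pos=(0,0), heading=0, pen down
FD 3: (0,0) -> (3,0) [heading=0, draw]
BK 14: (3,0) -> (-11,0) [heading=0, draw]
FD 2: (-11,0) -> (-9,0) [heading=0, draw]
RT 120: heading 0 -> 240
RT 60: heading 240 -> 180
RT 30: heading 180 -> 150
RT 120: heading 150 -> 30
FD 8: (-9,0) -> (-2.072,4) [heading=30, draw]
Final: pos=(-2.072,4), heading=30, 4 segment(s) drawn
Segments drawn: 4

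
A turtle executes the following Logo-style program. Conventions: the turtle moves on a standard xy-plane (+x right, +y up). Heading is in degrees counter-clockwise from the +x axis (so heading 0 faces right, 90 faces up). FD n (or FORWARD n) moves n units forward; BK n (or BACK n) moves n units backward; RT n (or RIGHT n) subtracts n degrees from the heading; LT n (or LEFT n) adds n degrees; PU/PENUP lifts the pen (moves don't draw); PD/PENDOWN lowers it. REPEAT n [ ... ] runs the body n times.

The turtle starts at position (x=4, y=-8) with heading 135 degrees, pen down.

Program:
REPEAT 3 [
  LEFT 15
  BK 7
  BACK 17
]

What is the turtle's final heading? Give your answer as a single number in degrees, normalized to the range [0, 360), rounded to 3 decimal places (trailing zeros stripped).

Executing turtle program step by step:
Start: pos=(4,-8), heading=135, pen down
REPEAT 3 [
  -- iteration 1/3 --
  LT 15: heading 135 -> 150
  BK 7: (4,-8) -> (10.062,-11.5) [heading=150, draw]
  BK 17: (10.062,-11.5) -> (24.785,-20) [heading=150, draw]
  -- iteration 2/3 --
  LT 15: heading 150 -> 165
  BK 7: (24.785,-20) -> (31.546,-21.812) [heading=165, draw]
  BK 17: (31.546,-21.812) -> (47.967,-26.212) [heading=165, draw]
  -- iteration 3/3 --
  LT 15: heading 165 -> 180
  BK 7: (47.967,-26.212) -> (54.967,-26.212) [heading=180, draw]
  BK 17: (54.967,-26.212) -> (71.967,-26.212) [heading=180, draw]
]
Final: pos=(71.967,-26.212), heading=180, 6 segment(s) drawn

Answer: 180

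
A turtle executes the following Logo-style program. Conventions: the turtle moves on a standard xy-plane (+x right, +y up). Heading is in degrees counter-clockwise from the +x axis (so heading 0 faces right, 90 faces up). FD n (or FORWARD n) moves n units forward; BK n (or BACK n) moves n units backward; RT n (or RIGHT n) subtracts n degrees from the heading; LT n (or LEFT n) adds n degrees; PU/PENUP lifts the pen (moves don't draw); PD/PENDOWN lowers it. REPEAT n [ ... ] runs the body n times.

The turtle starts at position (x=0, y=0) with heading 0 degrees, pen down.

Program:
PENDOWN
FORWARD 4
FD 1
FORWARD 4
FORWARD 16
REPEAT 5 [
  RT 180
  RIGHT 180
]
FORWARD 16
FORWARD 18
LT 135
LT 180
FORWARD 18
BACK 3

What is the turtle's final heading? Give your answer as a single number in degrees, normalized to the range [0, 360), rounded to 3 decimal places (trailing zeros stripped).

Executing turtle program step by step:
Start: pos=(0,0), heading=0, pen down
PD: pen down
FD 4: (0,0) -> (4,0) [heading=0, draw]
FD 1: (4,0) -> (5,0) [heading=0, draw]
FD 4: (5,0) -> (9,0) [heading=0, draw]
FD 16: (9,0) -> (25,0) [heading=0, draw]
REPEAT 5 [
  -- iteration 1/5 --
  RT 180: heading 0 -> 180
  RT 180: heading 180 -> 0
  -- iteration 2/5 --
  RT 180: heading 0 -> 180
  RT 180: heading 180 -> 0
  -- iteration 3/5 --
  RT 180: heading 0 -> 180
  RT 180: heading 180 -> 0
  -- iteration 4/5 --
  RT 180: heading 0 -> 180
  RT 180: heading 180 -> 0
  -- iteration 5/5 --
  RT 180: heading 0 -> 180
  RT 180: heading 180 -> 0
]
FD 16: (25,0) -> (41,0) [heading=0, draw]
FD 18: (41,0) -> (59,0) [heading=0, draw]
LT 135: heading 0 -> 135
LT 180: heading 135 -> 315
FD 18: (59,0) -> (71.728,-12.728) [heading=315, draw]
BK 3: (71.728,-12.728) -> (69.607,-10.607) [heading=315, draw]
Final: pos=(69.607,-10.607), heading=315, 8 segment(s) drawn

Answer: 315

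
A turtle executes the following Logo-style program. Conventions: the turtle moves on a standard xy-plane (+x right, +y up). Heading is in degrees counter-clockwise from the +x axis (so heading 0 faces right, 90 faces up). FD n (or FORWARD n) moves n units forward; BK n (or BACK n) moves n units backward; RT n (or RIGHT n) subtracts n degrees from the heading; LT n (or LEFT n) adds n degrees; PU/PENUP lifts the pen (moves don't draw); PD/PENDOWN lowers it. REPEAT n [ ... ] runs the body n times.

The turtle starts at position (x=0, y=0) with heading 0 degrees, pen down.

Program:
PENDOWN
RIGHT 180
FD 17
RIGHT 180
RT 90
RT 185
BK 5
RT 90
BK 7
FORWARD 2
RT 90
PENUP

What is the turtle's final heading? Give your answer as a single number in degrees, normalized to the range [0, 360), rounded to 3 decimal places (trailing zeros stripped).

Executing turtle program step by step:
Start: pos=(0,0), heading=0, pen down
PD: pen down
RT 180: heading 0 -> 180
FD 17: (0,0) -> (-17,0) [heading=180, draw]
RT 180: heading 180 -> 0
RT 90: heading 0 -> 270
RT 185: heading 270 -> 85
BK 5: (-17,0) -> (-17.436,-4.981) [heading=85, draw]
RT 90: heading 85 -> 355
BK 7: (-17.436,-4.981) -> (-24.409,-4.371) [heading=355, draw]
FD 2: (-24.409,-4.371) -> (-22.417,-4.545) [heading=355, draw]
RT 90: heading 355 -> 265
PU: pen up
Final: pos=(-22.417,-4.545), heading=265, 4 segment(s) drawn

Answer: 265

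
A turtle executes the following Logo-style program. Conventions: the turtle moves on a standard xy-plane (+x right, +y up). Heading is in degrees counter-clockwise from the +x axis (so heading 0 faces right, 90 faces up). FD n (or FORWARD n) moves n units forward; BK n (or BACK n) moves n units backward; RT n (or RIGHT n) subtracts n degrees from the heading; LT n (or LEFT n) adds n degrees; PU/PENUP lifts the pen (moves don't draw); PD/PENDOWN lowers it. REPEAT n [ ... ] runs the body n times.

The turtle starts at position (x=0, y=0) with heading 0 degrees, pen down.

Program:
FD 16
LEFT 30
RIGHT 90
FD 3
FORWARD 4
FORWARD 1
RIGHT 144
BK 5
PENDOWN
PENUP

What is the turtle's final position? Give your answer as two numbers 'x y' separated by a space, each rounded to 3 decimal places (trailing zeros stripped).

Executing turtle program step by step:
Start: pos=(0,0), heading=0, pen down
FD 16: (0,0) -> (16,0) [heading=0, draw]
LT 30: heading 0 -> 30
RT 90: heading 30 -> 300
FD 3: (16,0) -> (17.5,-2.598) [heading=300, draw]
FD 4: (17.5,-2.598) -> (19.5,-6.062) [heading=300, draw]
FD 1: (19.5,-6.062) -> (20,-6.928) [heading=300, draw]
RT 144: heading 300 -> 156
BK 5: (20,-6.928) -> (24.568,-8.962) [heading=156, draw]
PD: pen down
PU: pen up
Final: pos=(24.568,-8.962), heading=156, 5 segment(s) drawn

Answer: 24.568 -8.962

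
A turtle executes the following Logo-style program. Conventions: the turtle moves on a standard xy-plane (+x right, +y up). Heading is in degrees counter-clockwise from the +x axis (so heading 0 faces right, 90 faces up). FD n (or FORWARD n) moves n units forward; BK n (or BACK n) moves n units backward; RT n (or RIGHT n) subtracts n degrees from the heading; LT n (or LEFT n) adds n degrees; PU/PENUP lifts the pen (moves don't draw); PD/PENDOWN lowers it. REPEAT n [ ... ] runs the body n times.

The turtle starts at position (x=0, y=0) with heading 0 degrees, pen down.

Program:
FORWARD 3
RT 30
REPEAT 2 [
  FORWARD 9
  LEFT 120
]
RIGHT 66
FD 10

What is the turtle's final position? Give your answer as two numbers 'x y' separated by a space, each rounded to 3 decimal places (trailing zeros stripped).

Executing turtle program step by step:
Start: pos=(0,0), heading=0, pen down
FD 3: (0,0) -> (3,0) [heading=0, draw]
RT 30: heading 0 -> 330
REPEAT 2 [
  -- iteration 1/2 --
  FD 9: (3,0) -> (10.794,-4.5) [heading=330, draw]
  LT 120: heading 330 -> 90
  -- iteration 2/2 --
  FD 9: (10.794,-4.5) -> (10.794,4.5) [heading=90, draw]
  LT 120: heading 90 -> 210
]
RT 66: heading 210 -> 144
FD 10: (10.794,4.5) -> (2.704,10.378) [heading=144, draw]
Final: pos=(2.704,10.378), heading=144, 4 segment(s) drawn

Answer: 2.704 10.378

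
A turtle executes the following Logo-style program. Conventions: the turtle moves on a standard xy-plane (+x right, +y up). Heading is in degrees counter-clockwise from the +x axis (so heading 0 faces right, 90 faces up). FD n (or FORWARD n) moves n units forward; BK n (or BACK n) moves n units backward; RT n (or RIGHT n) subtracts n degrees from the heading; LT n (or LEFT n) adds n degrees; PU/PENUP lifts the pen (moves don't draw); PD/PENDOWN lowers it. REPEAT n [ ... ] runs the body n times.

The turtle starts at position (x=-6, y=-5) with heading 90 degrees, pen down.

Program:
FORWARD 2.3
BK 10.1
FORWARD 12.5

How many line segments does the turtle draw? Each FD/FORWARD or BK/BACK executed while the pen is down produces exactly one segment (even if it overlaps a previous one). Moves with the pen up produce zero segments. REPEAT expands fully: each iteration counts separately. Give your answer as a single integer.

Executing turtle program step by step:
Start: pos=(-6,-5), heading=90, pen down
FD 2.3: (-6,-5) -> (-6,-2.7) [heading=90, draw]
BK 10.1: (-6,-2.7) -> (-6,-12.8) [heading=90, draw]
FD 12.5: (-6,-12.8) -> (-6,-0.3) [heading=90, draw]
Final: pos=(-6,-0.3), heading=90, 3 segment(s) drawn
Segments drawn: 3

Answer: 3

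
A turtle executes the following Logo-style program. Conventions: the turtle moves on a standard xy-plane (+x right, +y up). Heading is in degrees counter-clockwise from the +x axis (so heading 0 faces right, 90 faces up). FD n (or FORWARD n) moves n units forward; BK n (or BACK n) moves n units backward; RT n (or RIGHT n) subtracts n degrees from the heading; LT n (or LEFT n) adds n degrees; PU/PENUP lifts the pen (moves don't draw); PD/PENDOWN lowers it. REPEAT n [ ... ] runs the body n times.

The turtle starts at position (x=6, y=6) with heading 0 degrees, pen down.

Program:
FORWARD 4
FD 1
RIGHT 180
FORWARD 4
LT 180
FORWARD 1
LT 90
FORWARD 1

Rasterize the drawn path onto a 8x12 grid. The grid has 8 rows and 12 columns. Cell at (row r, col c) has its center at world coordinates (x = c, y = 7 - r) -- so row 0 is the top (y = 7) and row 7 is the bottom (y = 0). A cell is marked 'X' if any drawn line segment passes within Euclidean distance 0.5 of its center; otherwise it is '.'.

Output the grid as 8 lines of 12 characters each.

Answer: ........X...
......XXXXXX
............
............
............
............
............
............

Derivation:
Segment 0: (6,6) -> (10,6)
Segment 1: (10,6) -> (11,6)
Segment 2: (11,6) -> (7,6)
Segment 3: (7,6) -> (8,6)
Segment 4: (8,6) -> (8,7)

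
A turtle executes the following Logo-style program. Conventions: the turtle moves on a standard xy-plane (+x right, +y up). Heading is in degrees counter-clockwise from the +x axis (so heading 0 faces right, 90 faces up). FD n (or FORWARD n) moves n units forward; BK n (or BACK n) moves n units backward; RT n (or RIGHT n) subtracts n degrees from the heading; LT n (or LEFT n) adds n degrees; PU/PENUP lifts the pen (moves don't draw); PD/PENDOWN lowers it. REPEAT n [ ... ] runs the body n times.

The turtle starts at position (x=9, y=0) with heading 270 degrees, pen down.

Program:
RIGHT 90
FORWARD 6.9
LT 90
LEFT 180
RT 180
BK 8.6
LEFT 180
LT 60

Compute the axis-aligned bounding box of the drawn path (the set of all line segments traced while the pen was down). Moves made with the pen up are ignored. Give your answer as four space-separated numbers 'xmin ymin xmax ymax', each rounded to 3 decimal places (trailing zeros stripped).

Answer: 2.1 0 9 8.6

Derivation:
Executing turtle program step by step:
Start: pos=(9,0), heading=270, pen down
RT 90: heading 270 -> 180
FD 6.9: (9,0) -> (2.1,0) [heading=180, draw]
LT 90: heading 180 -> 270
LT 180: heading 270 -> 90
RT 180: heading 90 -> 270
BK 8.6: (2.1,0) -> (2.1,8.6) [heading=270, draw]
LT 180: heading 270 -> 90
LT 60: heading 90 -> 150
Final: pos=(2.1,8.6), heading=150, 2 segment(s) drawn

Segment endpoints: x in {2.1, 2.1, 9}, y in {0, 0, 8.6}
xmin=2.1, ymin=0, xmax=9, ymax=8.6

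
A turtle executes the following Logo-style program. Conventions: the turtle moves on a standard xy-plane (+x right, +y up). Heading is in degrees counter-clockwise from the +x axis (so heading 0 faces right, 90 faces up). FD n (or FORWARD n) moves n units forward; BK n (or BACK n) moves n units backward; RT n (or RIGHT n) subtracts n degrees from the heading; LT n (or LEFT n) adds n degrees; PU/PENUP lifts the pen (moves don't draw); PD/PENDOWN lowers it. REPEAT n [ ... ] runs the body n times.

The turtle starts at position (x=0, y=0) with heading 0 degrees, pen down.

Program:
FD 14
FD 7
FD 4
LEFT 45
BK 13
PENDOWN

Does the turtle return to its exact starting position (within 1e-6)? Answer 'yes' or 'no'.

Answer: no

Derivation:
Executing turtle program step by step:
Start: pos=(0,0), heading=0, pen down
FD 14: (0,0) -> (14,0) [heading=0, draw]
FD 7: (14,0) -> (21,0) [heading=0, draw]
FD 4: (21,0) -> (25,0) [heading=0, draw]
LT 45: heading 0 -> 45
BK 13: (25,0) -> (15.808,-9.192) [heading=45, draw]
PD: pen down
Final: pos=(15.808,-9.192), heading=45, 4 segment(s) drawn

Start position: (0, 0)
Final position: (15.808, -9.192)
Distance = 18.286; >= 1e-6 -> NOT closed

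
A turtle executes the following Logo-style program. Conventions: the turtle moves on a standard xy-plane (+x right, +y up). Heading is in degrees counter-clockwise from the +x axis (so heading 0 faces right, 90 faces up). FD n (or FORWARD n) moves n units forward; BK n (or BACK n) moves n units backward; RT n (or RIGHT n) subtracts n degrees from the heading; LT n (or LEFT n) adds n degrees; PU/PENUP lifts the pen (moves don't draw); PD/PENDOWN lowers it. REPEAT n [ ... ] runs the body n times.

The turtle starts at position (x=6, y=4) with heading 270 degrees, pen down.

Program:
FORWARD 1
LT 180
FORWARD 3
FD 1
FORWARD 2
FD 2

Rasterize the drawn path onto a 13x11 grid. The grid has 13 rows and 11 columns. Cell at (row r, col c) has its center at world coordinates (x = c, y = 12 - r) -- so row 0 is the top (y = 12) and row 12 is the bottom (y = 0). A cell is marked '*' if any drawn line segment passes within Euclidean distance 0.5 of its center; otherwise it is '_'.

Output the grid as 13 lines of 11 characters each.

Segment 0: (6,4) -> (6,3)
Segment 1: (6,3) -> (6,6)
Segment 2: (6,6) -> (6,7)
Segment 3: (6,7) -> (6,9)
Segment 4: (6,9) -> (6,11)

Answer: ___________
______*____
______*____
______*____
______*____
______*____
______*____
______*____
______*____
______*____
___________
___________
___________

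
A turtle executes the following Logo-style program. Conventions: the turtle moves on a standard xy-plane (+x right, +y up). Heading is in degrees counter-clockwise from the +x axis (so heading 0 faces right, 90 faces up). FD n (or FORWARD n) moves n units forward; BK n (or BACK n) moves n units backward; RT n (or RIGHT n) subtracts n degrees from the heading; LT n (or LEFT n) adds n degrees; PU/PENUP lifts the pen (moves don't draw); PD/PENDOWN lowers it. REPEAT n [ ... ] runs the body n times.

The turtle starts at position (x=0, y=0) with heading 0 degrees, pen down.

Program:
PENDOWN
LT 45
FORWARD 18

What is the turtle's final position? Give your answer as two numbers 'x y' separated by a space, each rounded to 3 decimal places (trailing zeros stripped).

Answer: 12.728 12.728

Derivation:
Executing turtle program step by step:
Start: pos=(0,0), heading=0, pen down
PD: pen down
LT 45: heading 0 -> 45
FD 18: (0,0) -> (12.728,12.728) [heading=45, draw]
Final: pos=(12.728,12.728), heading=45, 1 segment(s) drawn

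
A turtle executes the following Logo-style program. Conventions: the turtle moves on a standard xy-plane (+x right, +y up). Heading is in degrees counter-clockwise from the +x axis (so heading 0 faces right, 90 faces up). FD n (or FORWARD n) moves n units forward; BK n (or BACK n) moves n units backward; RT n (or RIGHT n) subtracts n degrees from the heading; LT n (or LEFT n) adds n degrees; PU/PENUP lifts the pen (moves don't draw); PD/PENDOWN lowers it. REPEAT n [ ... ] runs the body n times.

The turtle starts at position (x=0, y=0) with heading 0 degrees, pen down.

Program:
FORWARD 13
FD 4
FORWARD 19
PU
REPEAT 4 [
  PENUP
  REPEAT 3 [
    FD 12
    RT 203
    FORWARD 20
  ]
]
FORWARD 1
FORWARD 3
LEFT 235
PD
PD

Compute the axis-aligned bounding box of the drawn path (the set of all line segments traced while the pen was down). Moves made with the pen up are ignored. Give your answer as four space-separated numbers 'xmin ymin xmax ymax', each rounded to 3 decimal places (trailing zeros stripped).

Answer: 0 0 36 0

Derivation:
Executing turtle program step by step:
Start: pos=(0,0), heading=0, pen down
FD 13: (0,0) -> (13,0) [heading=0, draw]
FD 4: (13,0) -> (17,0) [heading=0, draw]
FD 19: (17,0) -> (36,0) [heading=0, draw]
PU: pen up
REPEAT 4 [
  -- iteration 1/4 --
  PU: pen up
  REPEAT 3 [
    -- iteration 1/3 --
    FD 12: (36,0) -> (48,0) [heading=0, move]
    RT 203: heading 0 -> 157
    FD 20: (48,0) -> (29.59,7.815) [heading=157, move]
    -- iteration 2/3 --
    FD 12: (29.59,7.815) -> (18.544,12.503) [heading=157, move]
    RT 203: heading 157 -> 314
    FD 20: (18.544,12.503) -> (32.437,-1.883) [heading=314, move]
    -- iteration 3/3 --
    FD 12: (32.437,-1.883) -> (40.773,-10.515) [heading=314, move]
    RT 203: heading 314 -> 111
    FD 20: (40.773,-10.515) -> (33.606,8.156) [heading=111, move]
  ]
  -- iteration 2/4 --
  PU: pen up
  REPEAT 3 [
    -- iteration 1/3 --
    FD 12: (33.606,8.156) -> (29.305,19.359) [heading=111, move]
    RT 203: heading 111 -> 268
    FD 20: (29.305,19.359) -> (28.607,-0.629) [heading=268, move]
    -- iteration 2/3 --
    FD 12: (28.607,-0.629) -> (28.188,-12.621) [heading=268, move]
    RT 203: heading 268 -> 65
    FD 20: (28.188,-12.621) -> (36.641,5.505) [heading=65, move]
    -- iteration 3/3 --
    FD 12: (36.641,5.505) -> (41.712,16.38) [heading=65, move]
    RT 203: heading 65 -> 222
    FD 20: (41.712,16.38) -> (26.849,2.998) [heading=222, move]
  ]
  -- iteration 3/4 --
  PU: pen up
  REPEAT 3 [
    -- iteration 1/3 --
    FD 12: (26.849,2.998) -> (17.932,-5.032) [heading=222, move]
    RT 203: heading 222 -> 19
    FD 20: (17.932,-5.032) -> (36.842,1.48) [heading=19, move]
    -- iteration 2/3 --
    FD 12: (36.842,1.48) -> (48.188,5.386) [heading=19, move]
    RT 203: heading 19 -> 176
    FD 20: (48.188,5.386) -> (28.237,6.782) [heading=176, move]
    -- iteration 3/3 --
    FD 12: (28.237,6.782) -> (16.266,7.619) [heading=176, move]
    RT 203: heading 176 -> 333
    FD 20: (16.266,7.619) -> (34.086,-1.461) [heading=333, move]
  ]
  -- iteration 4/4 --
  PU: pen up
  REPEAT 3 [
    -- iteration 1/3 --
    FD 12: (34.086,-1.461) -> (44.778,-6.909) [heading=333, move]
    RT 203: heading 333 -> 130
    FD 20: (44.778,-6.909) -> (31.923,8.412) [heading=130, move]
    -- iteration 2/3 --
    FD 12: (31.923,8.412) -> (24.209,17.604) [heading=130, move]
    RT 203: heading 130 -> 287
    FD 20: (24.209,17.604) -> (30.056,-1.522) [heading=287, move]
    -- iteration 3/3 --
    FD 12: (30.056,-1.522) -> (33.565,-12.997) [heading=287, move]
    RT 203: heading 287 -> 84
    FD 20: (33.565,-12.997) -> (35.656,6.893) [heading=84, move]
  ]
]
FD 1: (35.656,6.893) -> (35.76,7.888) [heading=84, move]
FD 3: (35.76,7.888) -> (36.074,10.871) [heading=84, move]
LT 235: heading 84 -> 319
PD: pen down
PD: pen down
Final: pos=(36.074,10.871), heading=319, 3 segment(s) drawn

Segment endpoints: x in {0, 13, 17, 36}, y in {0}
xmin=0, ymin=0, xmax=36, ymax=0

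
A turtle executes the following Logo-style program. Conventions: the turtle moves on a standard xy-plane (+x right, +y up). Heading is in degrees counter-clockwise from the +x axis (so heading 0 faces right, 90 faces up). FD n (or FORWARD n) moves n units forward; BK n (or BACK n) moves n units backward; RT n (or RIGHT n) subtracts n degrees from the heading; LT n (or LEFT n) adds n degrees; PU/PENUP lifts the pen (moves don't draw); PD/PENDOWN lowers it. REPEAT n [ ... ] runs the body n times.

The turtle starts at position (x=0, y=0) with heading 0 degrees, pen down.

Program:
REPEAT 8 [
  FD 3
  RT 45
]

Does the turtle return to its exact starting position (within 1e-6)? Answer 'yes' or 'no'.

Executing turtle program step by step:
Start: pos=(0,0), heading=0, pen down
REPEAT 8 [
  -- iteration 1/8 --
  FD 3: (0,0) -> (3,0) [heading=0, draw]
  RT 45: heading 0 -> 315
  -- iteration 2/8 --
  FD 3: (3,0) -> (5.121,-2.121) [heading=315, draw]
  RT 45: heading 315 -> 270
  -- iteration 3/8 --
  FD 3: (5.121,-2.121) -> (5.121,-5.121) [heading=270, draw]
  RT 45: heading 270 -> 225
  -- iteration 4/8 --
  FD 3: (5.121,-5.121) -> (3,-7.243) [heading=225, draw]
  RT 45: heading 225 -> 180
  -- iteration 5/8 --
  FD 3: (3,-7.243) -> (0,-7.243) [heading=180, draw]
  RT 45: heading 180 -> 135
  -- iteration 6/8 --
  FD 3: (0,-7.243) -> (-2.121,-5.121) [heading=135, draw]
  RT 45: heading 135 -> 90
  -- iteration 7/8 --
  FD 3: (-2.121,-5.121) -> (-2.121,-2.121) [heading=90, draw]
  RT 45: heading 90 -> 45
  -- iteration 8/8 --
  FD 3: (-2.121,-2.121) -> (0,0) [heading=45, draw]
  RT 45: heading 45 -> 0
]
Final: pos=(0,0), heading=0, 8 segment(s) drawn

Start position: (0, 0)
Final position: (0, 0)
Distance = 0; < 1e-6 -> CLOSED

Answer: yes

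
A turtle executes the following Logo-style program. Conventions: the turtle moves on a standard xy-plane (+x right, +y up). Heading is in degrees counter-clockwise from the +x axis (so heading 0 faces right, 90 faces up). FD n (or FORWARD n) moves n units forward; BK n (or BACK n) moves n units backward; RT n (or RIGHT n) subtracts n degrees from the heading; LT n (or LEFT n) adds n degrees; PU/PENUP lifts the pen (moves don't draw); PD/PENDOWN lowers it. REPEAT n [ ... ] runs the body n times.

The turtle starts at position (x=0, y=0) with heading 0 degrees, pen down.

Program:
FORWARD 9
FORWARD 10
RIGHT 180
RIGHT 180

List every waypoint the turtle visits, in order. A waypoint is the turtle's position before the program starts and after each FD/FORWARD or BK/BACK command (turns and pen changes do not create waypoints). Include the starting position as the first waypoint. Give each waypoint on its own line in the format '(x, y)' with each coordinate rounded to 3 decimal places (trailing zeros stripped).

Answer: (0, 0)
(9, 0)
(19, 0)

Derivation:
Executing turtle program step by step:
Start: pos=(0,0), heading=0, pen down
FD 9: (0,0) -> (9,0) [heading=0, draw]
FD 10: (9,0) -> (19,0) [heading=0, draw]
RT 180: heading 0 -> 180
RT 180: heading 180 -> 0
Final: pos=(19,0), heading=0, 2 segment(s) drawn
Waypoints (3 total):
(0, 0)
(9, 0)
(19, 0)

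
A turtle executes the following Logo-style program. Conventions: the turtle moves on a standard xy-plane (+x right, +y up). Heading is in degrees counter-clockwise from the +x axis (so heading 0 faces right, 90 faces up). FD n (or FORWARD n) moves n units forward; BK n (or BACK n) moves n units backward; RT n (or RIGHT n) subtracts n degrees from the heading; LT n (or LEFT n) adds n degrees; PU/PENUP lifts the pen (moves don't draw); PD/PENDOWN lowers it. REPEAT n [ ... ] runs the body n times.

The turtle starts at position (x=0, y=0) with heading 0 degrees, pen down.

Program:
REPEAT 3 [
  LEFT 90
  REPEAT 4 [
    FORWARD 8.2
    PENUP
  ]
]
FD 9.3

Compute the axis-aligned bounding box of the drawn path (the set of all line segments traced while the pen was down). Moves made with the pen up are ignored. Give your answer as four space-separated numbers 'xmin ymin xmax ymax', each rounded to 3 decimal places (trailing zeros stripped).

Executing turtle program step by step:
Start: pos=(0,0), heading=0, pen down
REPEAT 3 [
  -- iteration 1/3 --
  LT 90: heading 0 -> 90
  REPEAT 4 [
    -- iteration 1/4 --
    FD 8.2: (0,0) -> (0,8.2) [heading=90, draw]
    PU: pen up
    -- iteration 2/4 --
    FD 8.2: (0,8.2) -> (0,16.4) [heading=90, move]
    PU: pen up
    -- iteration 3/4 --
    FD 8.2: (0,16.4) -> (0,24.6) [heading=90, move]
    PU: pen up
    -- iteration 4/4 --
    FD 8.2: (0,24.6) -> (0,32.8) [heading=90, move]
    PU: pen up
  ]
  -- iteration 2/3 --
  LT 90: heading 90 -> 180
  REPEAT 4 [
    -- iteration 1/4 --
    FD 8.2: (0,32.8) -> (-8.2,32.8) [heading=180, move]
    PU: pen up
    -- iteration 2/4 --
    FD 8.2: (-8.2,32.8) -> (-16.4,32.8) [heading=180, move]
    PU: pen up
    -- iteration 3/4 --
    FD 8.2: (-16.4,32.8) -> (-24.6,32.8) [heading=180, move]
    PU: pen up
    -- iteration 4/4 --
    FD 8.2: (-24.6,32.8) -> (-32.8,32.8) [heading=180, move]
    PU: pen up
  ]
  -- iteration 3/3 --
  LT 90: heading 180 -> 270
  REPEAT 4 [
    -- iteration 1/4 --
    FD 8.2: (-32.8,32.8) -> (-32.8,24.6) [heading=270, move]
    PU: pen up
    -- iteration 2/4 --
    FD 8.2: (-32.8,24.6) -> (-32.8,16.4) [heading=270, move]
    PU: pen up
    -- iteration 3/4 --
    FD 8.2: (-32.8,16.4) -> (-32.8,8.2) [heading=270, move]
    PU: pen up
    -- iteration 4/4 --
    FD 8.2: (-32.8,8.2) -> (-32.8,0) [heading=270, move]
    PU: pen up
  ]
]
FD 9.3: (-32.8,0) -> (-32.8,-9.3) [heading=270, move]
Final: pos=(-32.8,-9.3), heading=270, 1 segment(s) drawn

Segment endpoints: x in {0, 0}, y in {0, 8.2}
xmin=0, ymin=0, xmax=0, ymax=8.2

Answer: 0 0 0 8.2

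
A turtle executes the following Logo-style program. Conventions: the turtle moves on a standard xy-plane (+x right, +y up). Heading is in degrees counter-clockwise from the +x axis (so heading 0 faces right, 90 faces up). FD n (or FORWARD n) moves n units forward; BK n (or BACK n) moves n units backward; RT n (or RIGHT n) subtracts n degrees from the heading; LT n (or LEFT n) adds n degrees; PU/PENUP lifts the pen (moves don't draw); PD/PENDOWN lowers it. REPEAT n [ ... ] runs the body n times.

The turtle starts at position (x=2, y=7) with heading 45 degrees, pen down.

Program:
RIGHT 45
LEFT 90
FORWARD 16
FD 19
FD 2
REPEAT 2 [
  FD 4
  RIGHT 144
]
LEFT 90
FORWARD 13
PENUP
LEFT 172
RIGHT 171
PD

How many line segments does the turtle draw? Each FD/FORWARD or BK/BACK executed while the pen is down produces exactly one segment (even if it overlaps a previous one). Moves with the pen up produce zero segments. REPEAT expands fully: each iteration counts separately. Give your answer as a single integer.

Executing turtle program step by step:
Start: pos=(2,7), heading=45, pen down
RT 45: heading 45 -> 0
LT 90: heading 0 -> 90
FD 16: (2,7) -> (2,23) [heading=90, draw]
FD 19: (2,23) -> (2,42) [heading=90, draw]
FD 2: (2,42) -> (2,44) [heading=90, draw]
REPEAT 2 [
  -- iteration 1/2 --
  FD 4: (2,44) -> (2,48) [heading=90, draw]
  RT 144: heading 90 -> 306
  -- iteration 2/2 --
  FD 4: (2,48) -> (4.351,44.764) [heading=306, draw]
  RT 144: heading 306 -> 162
]
LT 90: heading 162 -> 252
FD 13: (4.351,44.764) -> (0.334,32.4) [heading=252, draw]
PU: pen up
LT 172: heading 252 -> 64
RT 171: heading 64 -> 253
PD: pen down
Final: pos=(0.334,32.4), heading=253, 6 segment(s) drawn
Segments drawn: 6

Answer: 6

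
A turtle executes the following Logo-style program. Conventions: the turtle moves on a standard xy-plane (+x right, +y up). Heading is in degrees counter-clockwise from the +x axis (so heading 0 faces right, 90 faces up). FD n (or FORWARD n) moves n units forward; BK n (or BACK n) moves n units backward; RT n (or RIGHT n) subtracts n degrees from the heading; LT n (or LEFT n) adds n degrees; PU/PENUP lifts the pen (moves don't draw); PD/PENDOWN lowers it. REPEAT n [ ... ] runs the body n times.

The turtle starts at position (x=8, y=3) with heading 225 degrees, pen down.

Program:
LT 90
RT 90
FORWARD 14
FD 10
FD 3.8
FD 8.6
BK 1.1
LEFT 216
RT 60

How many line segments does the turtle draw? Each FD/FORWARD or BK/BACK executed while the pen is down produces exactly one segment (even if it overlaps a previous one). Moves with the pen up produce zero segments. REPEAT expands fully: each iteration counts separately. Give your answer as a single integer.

Answer: 5

Derivation:
Executing turtle program step by step:
Start: pos=(8,3), heading=225, pen down
LT 90: heading 225 -> 315
RT 90: heading 315 -> 225
FD 14: (8,3) -> (-1.899,-6.899) [heading=225, draw]
FD 10: (-1.899,-6.899) -> (-8.971,-13.971) [heading=225, draw]
FD 3.8: (-8.971,-13.971) -> (-11.658,-16.658) [heading=225, draw]
FD 8.6: (-11.658,-16.658) -> (-17.739,-22.739) [heading=225, draw]
BK 1.1: (-17.739,-22.739) -> (-16.961,-21.961) [heading=225, draw]
LT 216: heading 225 -> 81
RT 60: heading 81 -> 21
Final: pos=(-16.961,-21.961), heading=21, 5 segment(s) drawn
Segments drawn: 5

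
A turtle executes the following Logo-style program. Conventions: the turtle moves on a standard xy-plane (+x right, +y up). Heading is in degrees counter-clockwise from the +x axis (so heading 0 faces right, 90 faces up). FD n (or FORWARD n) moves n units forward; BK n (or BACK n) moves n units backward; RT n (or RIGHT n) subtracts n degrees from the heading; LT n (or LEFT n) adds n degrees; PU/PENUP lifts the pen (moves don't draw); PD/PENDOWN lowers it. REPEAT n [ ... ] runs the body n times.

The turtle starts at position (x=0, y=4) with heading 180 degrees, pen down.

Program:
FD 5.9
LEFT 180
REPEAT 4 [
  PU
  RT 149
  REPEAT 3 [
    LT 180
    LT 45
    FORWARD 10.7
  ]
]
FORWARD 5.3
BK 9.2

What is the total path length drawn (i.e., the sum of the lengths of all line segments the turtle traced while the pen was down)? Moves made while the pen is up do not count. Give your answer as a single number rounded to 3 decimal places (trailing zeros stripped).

Answer: 5.9

Derivation:
Executing turtle program step by step:
Start: pos=(0,4), heading=180, pen down
FD 5.9: (0,4) -> (-5.9,4) [heading=180, draw]
LT 180: heading 180 -> 0
REPEAT 4 [
  -- iteration 1/4 --
  PU: pen up
  RT 149: heading 0 -> 211
  REPEAT 3 [
    -- iteration 1/3 --
    LT 180: heading 211 -> 31
    LT 45: heading 31 -> 76
    FD 10.7: (-5.9,4) -> (-3.311,14.382) [heading=76, move]
    -- iteration 2/3 --
    LT 180: heading 76 -> 256
    LT 45: heading 256 -> 301
    FD 10.7: (-3.311,14.382) -> (2.199,5.21) [heading=301, move]
    -- iteration 3/3 --
    LT 180: heading 301 -> 121
    LT 45: heading 121 -> 166
    FD 10.7: (2.199,5.21) -> (-8.183,7.799) [heading=166, move]
  ]
  -- iteration 2/4 --
  PU: pen up
  RT 149: heading 166 -> 17
  REPEAT 3 [
    -- iteration 1/3 --
    LT 180: heading 17 -> 197
    LT 45: heading 197 -> 242
    FD 10.7: (-8.183,7.799) -> (-13.206,-1.649) [heading=242, move]
    -- iteration 2/3 --
    LT 180: heading 242 -> 62
    LT 45: heading 62 -> 107
    FD 10.7: (-13.206,-1.649) -> (-16.334,8.584) [heading=107, move]
    -- iteration 3/3 --
    LT 180: heading 107 -> 287
    LT 45: heading 287 -> 332
    FD 10.7: (-16.334,8.584) -> (-6.887,3.561) [heading=332, move]
  ]
  -- iteration 3/4 --
  PU: pen up
  RT 149: heading 332 -> 183
  REPEAT 3 [
    -- iteration 1/3 --
    LT 180: heading 183 -> 3
    LT 45: heading 3 -> 48
    FD 10.7: (-6.887,3.561) -> (0.273,11.512) [heading=48, move]
    -- iteration 2/3 --
    LT 180: heading 48 -> 228
    LT 45: heading 228 -> 273
    FD 10.7: (0.273,11.512) -> (0.833,0.827) [heading=273, move]
    -- iteration 3/3 --
    LT 180: heading 273 -> 93
    LT 45: heading 93 -> 138
    FD 10.7: (0.833,0.827) -> (-7.119,7.987) [heading=138, move]
  ]
  -- iteration 4/4 --
  PU: pen up
  RT 149: heading 138 -> 349
  REPEAT 3 [
    -- iteration 1/3 --
    LT 180: heading 349 -> 169
    LT 45: heading 169 -> 214
    FD 10.7: (-7.119,7.987) -> (-15.99,2.003) [heading=214, move]
    -- iteration 2/3 --
    LT 180: heading 214 -> 34
    LT 45: heading 34 -> 79
    FD 10.7: (-15.99,2.003) -> (-13.948,12.507) [heading=79, move]
    -- iteration 3/3 --
    LT 180: heading 79 -> 259
    LT 45: heading 259 -> 304
    FD 10.7: (-13.948,12.507) -> (-7.965,3.636) [heading=304, move]
  ]
]
FD 5.3: (-7.965,3.636) -> (-5.001,-0.758) [heading=304, move]
BK 9.2: (-5.001,-0.758) -> (-10.145,6.869) [heading=304, move]
Final: pos=(-10.145,6.869), heading=304, 1 segment(s) drawn

Segment lengths:
  seg 1: (0,4) -> (-5.9,4), length = 5.9
Total = 5.9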